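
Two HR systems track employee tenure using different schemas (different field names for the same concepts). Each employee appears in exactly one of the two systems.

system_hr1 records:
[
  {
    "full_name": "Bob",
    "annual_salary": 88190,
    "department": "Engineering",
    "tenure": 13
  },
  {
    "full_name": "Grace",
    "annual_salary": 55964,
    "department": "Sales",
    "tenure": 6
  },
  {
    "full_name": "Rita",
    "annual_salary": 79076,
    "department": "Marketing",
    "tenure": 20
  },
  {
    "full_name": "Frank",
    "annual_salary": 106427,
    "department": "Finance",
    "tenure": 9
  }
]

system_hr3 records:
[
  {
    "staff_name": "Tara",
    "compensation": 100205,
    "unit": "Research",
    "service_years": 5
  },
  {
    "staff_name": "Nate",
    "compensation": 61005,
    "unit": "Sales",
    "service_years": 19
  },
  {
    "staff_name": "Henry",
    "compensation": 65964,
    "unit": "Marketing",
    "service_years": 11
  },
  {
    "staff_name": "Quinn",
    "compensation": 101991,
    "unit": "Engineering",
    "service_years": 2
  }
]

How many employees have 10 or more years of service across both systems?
4

Reconcile schemas: "tenure" (system_hr1) = "service_years" (system_hr3) = years of service

From system_hr1: 2 employees with >= 10 years
From system_hr3: 2 employees with >= 10 years

Total: 2 + 2 = 4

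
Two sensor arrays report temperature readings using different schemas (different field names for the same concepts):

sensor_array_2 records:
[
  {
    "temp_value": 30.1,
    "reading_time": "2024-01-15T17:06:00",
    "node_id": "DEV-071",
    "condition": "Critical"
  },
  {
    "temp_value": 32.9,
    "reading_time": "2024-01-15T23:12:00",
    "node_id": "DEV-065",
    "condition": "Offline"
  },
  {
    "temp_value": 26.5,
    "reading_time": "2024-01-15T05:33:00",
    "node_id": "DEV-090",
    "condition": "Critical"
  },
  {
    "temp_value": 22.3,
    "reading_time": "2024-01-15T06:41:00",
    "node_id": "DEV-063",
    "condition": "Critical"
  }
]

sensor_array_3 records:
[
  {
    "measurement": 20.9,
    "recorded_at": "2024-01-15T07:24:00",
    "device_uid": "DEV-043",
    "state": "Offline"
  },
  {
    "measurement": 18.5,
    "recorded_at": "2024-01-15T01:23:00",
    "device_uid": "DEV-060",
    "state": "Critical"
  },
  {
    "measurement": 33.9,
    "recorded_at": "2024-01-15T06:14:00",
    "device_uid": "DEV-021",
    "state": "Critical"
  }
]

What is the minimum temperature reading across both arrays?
18.5

Schema mapping: "temp_value" (sensor_array_2) = "measurement" (sensor_array_3) = temperature reading

Minimum in sensor_array_2: 22.3
Minimum in sensor_array_3: 18.5

Overall minimum: min(22.3, 18.5) = 18.5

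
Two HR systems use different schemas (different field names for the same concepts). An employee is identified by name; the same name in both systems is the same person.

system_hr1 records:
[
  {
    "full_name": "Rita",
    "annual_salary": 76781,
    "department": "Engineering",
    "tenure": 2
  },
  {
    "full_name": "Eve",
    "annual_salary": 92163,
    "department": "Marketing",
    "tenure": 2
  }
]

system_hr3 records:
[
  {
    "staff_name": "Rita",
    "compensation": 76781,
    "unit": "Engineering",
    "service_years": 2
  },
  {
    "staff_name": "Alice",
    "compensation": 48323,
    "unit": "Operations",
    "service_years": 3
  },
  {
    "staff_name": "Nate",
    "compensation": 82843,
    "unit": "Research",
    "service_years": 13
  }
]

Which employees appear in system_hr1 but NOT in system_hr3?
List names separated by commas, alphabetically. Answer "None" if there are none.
Eve

Schema mapping: "full_name" (system_hr1) = "staff_name" (system_hr3) = employee name

Names in system_hr1: ['Eve', 'Rita']
Names in system_hr3: ['Alice', 'Nate', 'Rita']

In system_hr1 but not system_hr3: ['Eve']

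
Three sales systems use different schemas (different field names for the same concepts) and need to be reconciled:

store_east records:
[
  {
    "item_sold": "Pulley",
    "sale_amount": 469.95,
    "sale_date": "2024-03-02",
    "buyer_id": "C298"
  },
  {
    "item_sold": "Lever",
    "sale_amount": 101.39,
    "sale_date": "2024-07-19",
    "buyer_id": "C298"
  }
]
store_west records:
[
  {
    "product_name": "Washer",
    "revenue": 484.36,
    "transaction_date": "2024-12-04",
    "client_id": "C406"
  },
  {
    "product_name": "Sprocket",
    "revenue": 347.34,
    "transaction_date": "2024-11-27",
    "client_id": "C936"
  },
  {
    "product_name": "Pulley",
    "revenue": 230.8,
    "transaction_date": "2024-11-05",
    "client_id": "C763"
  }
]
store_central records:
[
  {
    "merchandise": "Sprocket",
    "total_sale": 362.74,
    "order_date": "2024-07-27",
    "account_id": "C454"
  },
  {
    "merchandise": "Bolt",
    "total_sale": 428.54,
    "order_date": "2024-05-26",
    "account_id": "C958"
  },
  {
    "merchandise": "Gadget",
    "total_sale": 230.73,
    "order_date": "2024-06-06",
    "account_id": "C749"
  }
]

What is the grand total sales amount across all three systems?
2655.85

Schema reconciliation - all amount fields map to sale amount:

store_east (sale_amount): 571.34
store_west (revenue): 1062.5
store_central (total_sale): 1022.01

Grand total: 2655.85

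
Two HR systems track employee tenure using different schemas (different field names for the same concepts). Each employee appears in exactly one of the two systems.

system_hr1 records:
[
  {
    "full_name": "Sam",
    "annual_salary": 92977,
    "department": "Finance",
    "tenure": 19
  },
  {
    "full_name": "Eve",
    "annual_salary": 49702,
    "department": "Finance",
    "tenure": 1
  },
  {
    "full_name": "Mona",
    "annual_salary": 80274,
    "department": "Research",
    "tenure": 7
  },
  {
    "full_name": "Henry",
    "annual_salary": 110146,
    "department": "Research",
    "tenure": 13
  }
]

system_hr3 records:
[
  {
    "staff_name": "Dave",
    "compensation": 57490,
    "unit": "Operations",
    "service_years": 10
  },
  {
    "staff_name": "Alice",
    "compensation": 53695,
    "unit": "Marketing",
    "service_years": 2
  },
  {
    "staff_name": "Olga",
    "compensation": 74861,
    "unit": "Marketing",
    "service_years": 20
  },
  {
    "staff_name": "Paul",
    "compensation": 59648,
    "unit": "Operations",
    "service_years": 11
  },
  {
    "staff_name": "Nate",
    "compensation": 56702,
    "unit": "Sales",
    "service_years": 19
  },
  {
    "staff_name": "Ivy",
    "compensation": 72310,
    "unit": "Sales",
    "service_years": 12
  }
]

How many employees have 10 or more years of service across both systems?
7

Reconcile schemas: "tenure" (system_hr1) = "service_years" (system_hr3) = years of service

From system_hr1: 2 employees with >= 10 years
From system_hr3: 5 employees with >= 10 years

Total: 2 + 5 = 7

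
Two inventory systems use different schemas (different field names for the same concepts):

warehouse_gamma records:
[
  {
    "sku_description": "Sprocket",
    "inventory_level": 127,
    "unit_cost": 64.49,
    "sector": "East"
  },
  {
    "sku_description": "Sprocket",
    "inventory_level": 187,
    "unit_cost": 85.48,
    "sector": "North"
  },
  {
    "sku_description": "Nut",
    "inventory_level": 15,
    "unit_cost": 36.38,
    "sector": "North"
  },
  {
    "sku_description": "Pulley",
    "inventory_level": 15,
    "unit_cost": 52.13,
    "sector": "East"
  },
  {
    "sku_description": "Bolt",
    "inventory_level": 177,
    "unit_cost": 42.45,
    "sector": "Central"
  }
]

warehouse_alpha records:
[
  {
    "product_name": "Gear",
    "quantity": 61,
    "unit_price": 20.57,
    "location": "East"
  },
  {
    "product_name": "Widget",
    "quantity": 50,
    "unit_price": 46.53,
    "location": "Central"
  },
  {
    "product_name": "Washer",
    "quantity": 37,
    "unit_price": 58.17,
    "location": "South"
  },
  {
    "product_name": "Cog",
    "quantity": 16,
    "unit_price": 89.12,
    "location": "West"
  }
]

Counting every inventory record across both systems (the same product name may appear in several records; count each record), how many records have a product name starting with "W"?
2

Schema mapping: "sku_description" (warehouse_gamma) = "product_name" (warehouse_alpha) = product name

Records with product name starting with "W" in warehouse_gamma: 0
Records with product name starting with "W" in warehouse_alpha: 2

Total: 0 + 2 = 2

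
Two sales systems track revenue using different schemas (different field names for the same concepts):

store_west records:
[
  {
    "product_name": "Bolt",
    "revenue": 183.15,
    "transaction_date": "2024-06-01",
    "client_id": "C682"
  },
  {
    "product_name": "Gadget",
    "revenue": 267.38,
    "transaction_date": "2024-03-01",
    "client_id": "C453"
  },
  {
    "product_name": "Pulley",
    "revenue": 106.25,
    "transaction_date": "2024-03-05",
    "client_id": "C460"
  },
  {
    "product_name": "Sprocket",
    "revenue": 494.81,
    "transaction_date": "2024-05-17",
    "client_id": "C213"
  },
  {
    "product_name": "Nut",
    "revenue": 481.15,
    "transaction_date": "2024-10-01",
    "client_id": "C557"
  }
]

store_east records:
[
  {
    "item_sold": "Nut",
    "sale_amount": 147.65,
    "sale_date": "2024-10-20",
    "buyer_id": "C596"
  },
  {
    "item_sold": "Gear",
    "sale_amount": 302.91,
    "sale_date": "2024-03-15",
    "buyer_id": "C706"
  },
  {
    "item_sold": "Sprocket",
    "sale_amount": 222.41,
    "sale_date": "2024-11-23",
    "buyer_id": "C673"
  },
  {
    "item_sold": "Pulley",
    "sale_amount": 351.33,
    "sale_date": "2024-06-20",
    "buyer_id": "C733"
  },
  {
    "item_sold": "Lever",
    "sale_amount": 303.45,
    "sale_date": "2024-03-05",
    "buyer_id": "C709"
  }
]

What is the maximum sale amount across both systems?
494.81

Reconcile: "revenue" (store_west) = "sale_amount" (store_east) = sale amount

Maximum in store_west: 494.81
Maximum in store_east: 351.33

Overall maximum: max(494.81, 351.33) = 494.81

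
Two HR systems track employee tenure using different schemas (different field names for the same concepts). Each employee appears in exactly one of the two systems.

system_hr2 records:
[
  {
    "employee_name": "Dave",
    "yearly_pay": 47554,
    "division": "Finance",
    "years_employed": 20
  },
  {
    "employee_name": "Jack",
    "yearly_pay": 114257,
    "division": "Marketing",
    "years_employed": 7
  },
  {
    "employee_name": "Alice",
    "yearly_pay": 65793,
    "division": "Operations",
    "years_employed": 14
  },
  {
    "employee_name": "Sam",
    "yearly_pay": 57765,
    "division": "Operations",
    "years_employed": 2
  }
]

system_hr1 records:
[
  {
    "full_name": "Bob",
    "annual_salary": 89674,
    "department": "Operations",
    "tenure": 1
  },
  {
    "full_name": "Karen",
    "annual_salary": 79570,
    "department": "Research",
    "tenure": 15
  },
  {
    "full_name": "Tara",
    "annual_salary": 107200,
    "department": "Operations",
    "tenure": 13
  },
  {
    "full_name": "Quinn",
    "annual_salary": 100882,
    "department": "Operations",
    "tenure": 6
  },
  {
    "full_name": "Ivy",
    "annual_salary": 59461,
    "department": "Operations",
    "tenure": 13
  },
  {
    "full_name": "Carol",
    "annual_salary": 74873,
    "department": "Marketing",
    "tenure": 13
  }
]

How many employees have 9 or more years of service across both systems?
6

Reconcile schemas: "years_employed" (system_hr2) = "tenure" (system_hr1) = years of service

From system_hr2: 2 employees with >= 9 years
From system_hr1: 4 employees with >= 9 years

Total: 2 + 4 = 6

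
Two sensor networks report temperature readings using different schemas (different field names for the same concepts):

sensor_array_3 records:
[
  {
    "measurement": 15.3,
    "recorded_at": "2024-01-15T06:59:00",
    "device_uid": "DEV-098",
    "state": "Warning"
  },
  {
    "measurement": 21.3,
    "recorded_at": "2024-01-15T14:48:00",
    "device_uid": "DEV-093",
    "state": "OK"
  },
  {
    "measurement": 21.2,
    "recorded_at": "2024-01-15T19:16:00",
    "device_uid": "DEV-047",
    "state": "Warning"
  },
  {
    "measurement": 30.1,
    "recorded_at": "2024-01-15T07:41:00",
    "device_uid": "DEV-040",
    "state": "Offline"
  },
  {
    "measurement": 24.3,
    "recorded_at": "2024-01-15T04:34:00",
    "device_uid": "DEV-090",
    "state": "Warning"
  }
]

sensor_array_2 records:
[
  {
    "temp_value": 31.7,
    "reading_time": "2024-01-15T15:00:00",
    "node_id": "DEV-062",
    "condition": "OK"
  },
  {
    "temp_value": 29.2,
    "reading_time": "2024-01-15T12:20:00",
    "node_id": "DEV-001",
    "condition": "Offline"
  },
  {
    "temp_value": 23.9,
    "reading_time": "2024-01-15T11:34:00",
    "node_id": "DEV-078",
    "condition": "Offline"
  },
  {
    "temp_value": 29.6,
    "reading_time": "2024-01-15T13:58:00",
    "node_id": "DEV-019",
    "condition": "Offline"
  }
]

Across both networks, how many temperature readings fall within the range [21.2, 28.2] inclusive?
4

Schema mapping: "measurement" (sensor_array_3) = "temp_value" (sensor_array_2) = temperature

Readings in [21.2, 28.2] from sensor_array_3: 3
Readings in [21.2, 28.2] from sensor_array_2: 1

Total count: 3 + 1 = 4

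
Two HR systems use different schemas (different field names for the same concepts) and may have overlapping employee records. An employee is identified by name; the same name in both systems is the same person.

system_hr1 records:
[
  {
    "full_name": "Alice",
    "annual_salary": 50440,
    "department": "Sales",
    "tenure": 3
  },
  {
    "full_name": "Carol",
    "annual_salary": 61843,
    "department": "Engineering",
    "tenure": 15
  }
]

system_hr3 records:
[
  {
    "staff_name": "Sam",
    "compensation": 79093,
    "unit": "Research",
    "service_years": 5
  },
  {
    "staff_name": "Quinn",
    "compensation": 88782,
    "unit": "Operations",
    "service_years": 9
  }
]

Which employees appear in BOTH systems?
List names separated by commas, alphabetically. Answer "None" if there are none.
None

Schema mapping: "full_name" (system_hr1) = "staff_name" (system_hr3) = employee name

Names in system_hr1: ['Alice', 'Carol']
Names in system_hr3: ['Quinn', 'Sam']

Intersection: None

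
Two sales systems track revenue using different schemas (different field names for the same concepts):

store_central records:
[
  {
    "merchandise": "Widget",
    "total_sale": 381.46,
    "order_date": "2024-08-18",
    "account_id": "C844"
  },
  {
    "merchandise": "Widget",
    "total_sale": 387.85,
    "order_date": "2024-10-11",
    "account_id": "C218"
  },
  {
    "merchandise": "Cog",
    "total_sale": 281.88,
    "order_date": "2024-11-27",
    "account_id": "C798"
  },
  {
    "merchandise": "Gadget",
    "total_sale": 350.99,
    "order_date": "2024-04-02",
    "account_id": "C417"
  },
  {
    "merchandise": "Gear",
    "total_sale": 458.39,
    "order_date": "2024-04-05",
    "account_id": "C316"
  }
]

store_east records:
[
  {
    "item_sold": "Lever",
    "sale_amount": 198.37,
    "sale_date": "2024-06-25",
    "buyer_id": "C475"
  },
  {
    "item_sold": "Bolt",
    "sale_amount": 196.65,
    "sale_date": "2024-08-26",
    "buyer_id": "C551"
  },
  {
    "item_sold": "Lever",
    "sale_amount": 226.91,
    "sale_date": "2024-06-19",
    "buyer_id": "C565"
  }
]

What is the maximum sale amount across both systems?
458.39

Reconcile: "total_sale" (store_central) = "sale_amount" (store_east) = sale amount

Maximum in store_central: 458.39
Maximum in store_east: 226.91

Overall maximum: max(458.39, 226.91) = 458.39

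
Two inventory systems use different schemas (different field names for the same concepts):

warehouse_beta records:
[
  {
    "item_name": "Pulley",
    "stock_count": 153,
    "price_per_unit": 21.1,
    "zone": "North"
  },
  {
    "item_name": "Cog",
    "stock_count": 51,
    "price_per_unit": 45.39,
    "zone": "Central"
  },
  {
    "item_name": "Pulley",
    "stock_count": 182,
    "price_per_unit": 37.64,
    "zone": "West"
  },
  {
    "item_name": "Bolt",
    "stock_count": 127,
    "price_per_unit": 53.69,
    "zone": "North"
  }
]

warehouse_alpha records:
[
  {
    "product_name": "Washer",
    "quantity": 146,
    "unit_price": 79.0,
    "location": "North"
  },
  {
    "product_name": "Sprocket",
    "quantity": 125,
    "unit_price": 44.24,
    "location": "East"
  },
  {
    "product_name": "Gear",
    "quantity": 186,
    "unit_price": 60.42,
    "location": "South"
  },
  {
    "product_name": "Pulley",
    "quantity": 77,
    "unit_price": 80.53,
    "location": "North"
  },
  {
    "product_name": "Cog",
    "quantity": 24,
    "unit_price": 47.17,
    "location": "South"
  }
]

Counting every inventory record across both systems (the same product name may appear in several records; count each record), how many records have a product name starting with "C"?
2

Schema mapping: "item_name" (warehouse_beta) = "product_name" (warehouse_alpha) = product name

Records with product name starting with "C" in warehouse_beta: 1
Records with product name starting with "C" in warehouse_alpha: 1

Total: 1 + 1 = 2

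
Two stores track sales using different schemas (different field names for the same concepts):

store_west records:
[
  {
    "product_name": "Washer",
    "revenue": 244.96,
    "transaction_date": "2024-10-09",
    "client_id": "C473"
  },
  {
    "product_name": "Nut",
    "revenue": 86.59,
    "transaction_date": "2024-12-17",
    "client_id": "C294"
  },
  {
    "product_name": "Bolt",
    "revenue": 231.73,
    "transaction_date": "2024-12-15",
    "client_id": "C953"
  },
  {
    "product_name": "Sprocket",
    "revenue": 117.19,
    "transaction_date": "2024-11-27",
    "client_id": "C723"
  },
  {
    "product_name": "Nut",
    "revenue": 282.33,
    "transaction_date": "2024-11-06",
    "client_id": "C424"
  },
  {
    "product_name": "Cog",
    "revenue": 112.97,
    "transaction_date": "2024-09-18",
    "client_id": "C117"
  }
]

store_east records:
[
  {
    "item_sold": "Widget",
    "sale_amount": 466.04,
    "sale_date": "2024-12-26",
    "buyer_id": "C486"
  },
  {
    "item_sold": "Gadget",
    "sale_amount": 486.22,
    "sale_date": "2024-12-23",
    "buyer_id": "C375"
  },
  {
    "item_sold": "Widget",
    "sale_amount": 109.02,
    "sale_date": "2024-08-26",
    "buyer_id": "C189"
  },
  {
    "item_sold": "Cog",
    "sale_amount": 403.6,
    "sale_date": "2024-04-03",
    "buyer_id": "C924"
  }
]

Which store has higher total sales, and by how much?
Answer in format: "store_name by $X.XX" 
store_east by $389.11

Schema mapping: "revenue" (store_west) = "sale_amount" (store_east) = sale amount

Total for store_west: 1075.77
Total for store_east: 1464.88

Difference: |1075.77 - 1464.88| = 389.11
store_east has higher sales by $389.11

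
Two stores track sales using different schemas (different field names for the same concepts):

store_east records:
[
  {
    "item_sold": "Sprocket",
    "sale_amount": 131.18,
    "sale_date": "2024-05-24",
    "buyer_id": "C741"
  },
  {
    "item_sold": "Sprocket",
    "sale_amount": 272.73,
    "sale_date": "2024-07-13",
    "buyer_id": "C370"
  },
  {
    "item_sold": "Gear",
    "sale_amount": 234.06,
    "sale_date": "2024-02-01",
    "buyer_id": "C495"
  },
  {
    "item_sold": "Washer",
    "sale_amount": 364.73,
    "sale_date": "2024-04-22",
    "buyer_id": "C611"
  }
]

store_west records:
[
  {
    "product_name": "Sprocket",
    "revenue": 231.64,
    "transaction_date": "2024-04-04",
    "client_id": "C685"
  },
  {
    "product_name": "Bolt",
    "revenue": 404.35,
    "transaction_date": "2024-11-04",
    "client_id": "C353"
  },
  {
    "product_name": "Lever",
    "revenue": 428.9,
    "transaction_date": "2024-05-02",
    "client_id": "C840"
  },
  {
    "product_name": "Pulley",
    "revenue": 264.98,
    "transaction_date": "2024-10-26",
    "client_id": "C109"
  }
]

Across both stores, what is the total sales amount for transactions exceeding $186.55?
2201.39

Schema mapping: "sale_amount" (store_east) = "revenue" (store_west) = sale amount

Sum of sales > $186.55 in store_east: 871.52
Sum of sales > $186.55 in store_west: 1329.87

Total: 871.52 + 1329.87 = 2201.39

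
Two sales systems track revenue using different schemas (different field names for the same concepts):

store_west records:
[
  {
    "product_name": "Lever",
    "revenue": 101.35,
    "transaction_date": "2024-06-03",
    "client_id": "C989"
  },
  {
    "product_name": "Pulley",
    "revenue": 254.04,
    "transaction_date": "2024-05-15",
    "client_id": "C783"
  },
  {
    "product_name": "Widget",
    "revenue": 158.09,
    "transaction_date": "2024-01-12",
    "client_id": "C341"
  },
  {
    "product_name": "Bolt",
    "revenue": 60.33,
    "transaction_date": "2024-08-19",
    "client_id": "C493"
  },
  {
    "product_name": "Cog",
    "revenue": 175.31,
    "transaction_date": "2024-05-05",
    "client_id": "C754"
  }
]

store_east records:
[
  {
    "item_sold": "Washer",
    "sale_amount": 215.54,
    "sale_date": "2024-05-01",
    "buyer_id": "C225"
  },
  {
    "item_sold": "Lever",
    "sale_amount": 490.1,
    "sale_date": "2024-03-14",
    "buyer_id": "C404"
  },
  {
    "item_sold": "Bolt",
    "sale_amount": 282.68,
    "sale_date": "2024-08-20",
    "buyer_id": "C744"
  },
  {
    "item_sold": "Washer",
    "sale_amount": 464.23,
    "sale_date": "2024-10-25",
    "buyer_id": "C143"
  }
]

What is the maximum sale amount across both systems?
490.1

Reconcile: "revenue" (store_west) = "sale_amount" (store_east) = sale amount

Maximum in store_west: 254.04
Maximum in store_east: 490.1

Overall maximum: max(254.04, 490.1) = 490.1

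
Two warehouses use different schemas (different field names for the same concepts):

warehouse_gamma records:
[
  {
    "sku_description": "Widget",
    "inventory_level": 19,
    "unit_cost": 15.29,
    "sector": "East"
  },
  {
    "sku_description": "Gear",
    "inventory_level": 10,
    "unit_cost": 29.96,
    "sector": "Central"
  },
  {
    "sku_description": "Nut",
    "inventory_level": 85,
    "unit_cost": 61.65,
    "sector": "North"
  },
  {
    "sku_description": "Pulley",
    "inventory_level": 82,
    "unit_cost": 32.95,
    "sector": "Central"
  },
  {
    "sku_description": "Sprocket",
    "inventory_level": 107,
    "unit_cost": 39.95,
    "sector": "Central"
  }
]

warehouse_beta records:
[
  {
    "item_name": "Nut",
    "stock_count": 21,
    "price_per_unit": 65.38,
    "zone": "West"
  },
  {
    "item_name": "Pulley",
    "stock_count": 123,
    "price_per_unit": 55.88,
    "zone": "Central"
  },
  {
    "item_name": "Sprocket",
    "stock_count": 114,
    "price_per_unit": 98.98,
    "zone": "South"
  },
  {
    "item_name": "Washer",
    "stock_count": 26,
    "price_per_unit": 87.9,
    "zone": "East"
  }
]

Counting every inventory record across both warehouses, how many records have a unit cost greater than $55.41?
5

Schema mapping: "unit_cost" (warehouse_gamma) = "price_per_unit" (warehouse_beta) = unit cost

Records > $55.41 in warehouse_gamma: 1
Records > $55.41 in warehouse_beta: 4

Total count: 1 + 4 = 5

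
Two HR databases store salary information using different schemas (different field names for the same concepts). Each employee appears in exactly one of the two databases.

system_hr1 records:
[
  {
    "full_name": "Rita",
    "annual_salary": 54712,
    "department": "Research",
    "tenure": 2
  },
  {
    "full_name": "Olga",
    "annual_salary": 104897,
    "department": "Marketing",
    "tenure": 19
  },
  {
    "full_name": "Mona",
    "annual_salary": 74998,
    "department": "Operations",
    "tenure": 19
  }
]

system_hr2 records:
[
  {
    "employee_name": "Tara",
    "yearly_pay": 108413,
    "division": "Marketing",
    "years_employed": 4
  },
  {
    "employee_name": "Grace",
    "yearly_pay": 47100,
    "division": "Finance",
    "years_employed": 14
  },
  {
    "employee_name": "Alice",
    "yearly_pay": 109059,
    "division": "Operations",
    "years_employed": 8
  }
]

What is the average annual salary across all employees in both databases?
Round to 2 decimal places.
83196.50

Schema mapping: "annual_salary" (system_hr1) = "yearly_pay" (system_hr2) = annual salary

All salaries: [54712, 104897, 74998, 108413, 47100, 109059]
Sum: 499179
Count: 6
Average: 499179 / 6 = 83196.50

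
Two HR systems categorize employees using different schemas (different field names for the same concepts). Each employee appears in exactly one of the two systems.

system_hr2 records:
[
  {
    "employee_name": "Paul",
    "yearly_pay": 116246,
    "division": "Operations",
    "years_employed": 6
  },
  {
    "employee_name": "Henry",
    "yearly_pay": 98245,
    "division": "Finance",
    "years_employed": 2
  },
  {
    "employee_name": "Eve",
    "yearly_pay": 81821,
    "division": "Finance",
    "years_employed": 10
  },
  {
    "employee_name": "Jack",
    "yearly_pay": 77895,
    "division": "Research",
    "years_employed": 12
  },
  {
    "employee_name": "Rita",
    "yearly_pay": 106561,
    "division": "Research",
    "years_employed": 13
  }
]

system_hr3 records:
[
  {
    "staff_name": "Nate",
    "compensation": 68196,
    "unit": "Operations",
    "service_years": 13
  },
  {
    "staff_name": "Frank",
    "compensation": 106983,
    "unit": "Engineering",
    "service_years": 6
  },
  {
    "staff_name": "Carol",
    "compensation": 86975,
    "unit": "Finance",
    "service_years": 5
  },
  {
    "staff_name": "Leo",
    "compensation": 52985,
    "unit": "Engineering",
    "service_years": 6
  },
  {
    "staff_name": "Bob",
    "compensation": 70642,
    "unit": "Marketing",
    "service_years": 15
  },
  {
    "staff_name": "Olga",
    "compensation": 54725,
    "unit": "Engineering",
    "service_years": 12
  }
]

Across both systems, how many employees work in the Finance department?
3

Schema mapping: "division" (system_hr2) = "unit" (system_hr3) = department

Finance employees in system_hr2: 2
Finance employees in system_hr3: 1

Total in Finance: 2 + 1 = 3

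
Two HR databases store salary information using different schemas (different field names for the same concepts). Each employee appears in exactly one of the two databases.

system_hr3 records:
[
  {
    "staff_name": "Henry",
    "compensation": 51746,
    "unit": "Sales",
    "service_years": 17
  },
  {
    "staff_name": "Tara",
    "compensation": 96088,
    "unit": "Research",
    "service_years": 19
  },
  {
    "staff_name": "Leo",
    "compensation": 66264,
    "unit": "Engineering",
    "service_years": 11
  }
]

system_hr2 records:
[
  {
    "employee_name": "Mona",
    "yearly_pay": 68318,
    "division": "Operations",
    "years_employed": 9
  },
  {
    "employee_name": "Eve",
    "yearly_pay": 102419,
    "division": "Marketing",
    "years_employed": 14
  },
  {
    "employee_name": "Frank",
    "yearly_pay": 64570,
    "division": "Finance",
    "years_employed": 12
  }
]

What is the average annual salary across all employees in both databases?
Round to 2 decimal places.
74900.83

Schema mapping: "compensation" (system_hr3) = "yearly_pay" (system_hr2) = annual salary

All salaries: [51746, 96088, 66264, 68318, 102419, 64570]
Sum: 449405
Count: 6
Average: 449405 / 6 = 74900.83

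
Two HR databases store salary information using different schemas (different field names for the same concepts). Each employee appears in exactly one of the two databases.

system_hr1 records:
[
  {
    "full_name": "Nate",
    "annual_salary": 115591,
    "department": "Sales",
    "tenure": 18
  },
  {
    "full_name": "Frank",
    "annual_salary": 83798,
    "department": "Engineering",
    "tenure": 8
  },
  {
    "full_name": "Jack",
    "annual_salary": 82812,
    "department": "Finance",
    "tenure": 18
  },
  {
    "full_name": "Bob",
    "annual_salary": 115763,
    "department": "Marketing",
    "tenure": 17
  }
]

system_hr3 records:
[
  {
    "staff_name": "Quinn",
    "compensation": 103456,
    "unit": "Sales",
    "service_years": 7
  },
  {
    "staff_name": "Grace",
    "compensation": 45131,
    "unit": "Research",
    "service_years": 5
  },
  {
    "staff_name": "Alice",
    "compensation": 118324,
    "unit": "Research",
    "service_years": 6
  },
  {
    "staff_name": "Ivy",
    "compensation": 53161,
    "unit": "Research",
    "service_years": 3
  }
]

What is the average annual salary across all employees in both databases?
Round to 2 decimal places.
89754.50

Schema mapping: "annual_salary" (system_hr1) = "compensation" (system_hr3) = annual salary

All salaries: [115591, 83798, 82812, 115763, 103456, 45131, 118324, 53161]
Sum: 718036
Count: 8
Average: 718036 / 8 = 89754.50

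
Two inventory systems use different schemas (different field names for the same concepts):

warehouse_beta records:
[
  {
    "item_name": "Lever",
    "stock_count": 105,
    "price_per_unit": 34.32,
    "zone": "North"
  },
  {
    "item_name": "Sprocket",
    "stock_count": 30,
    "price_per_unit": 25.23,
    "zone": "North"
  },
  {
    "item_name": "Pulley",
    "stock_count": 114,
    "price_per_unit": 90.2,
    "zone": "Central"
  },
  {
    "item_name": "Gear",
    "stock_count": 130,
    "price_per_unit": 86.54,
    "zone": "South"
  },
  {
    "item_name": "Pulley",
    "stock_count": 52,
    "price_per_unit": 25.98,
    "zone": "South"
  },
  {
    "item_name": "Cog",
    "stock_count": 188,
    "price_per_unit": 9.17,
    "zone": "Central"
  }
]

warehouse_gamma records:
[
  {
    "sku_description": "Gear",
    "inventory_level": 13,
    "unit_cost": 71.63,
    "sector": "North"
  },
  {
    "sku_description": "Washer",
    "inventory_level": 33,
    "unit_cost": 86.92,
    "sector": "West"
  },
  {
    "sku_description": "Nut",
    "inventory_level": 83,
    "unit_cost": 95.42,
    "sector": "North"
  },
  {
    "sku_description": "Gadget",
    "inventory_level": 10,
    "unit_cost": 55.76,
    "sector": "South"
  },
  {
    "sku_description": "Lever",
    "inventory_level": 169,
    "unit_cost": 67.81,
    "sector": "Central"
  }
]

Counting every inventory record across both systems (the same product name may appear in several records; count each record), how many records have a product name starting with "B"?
0

Schema mapping: "item_name" (warehouse_beta) = "sku_description" (warehouse_gamma) = product name

Records with product name starting with "B" in warehouse_beta: 0
Records with product name starting with "B" in warehouse_gamma: 0

Total: 0 + 0 = 0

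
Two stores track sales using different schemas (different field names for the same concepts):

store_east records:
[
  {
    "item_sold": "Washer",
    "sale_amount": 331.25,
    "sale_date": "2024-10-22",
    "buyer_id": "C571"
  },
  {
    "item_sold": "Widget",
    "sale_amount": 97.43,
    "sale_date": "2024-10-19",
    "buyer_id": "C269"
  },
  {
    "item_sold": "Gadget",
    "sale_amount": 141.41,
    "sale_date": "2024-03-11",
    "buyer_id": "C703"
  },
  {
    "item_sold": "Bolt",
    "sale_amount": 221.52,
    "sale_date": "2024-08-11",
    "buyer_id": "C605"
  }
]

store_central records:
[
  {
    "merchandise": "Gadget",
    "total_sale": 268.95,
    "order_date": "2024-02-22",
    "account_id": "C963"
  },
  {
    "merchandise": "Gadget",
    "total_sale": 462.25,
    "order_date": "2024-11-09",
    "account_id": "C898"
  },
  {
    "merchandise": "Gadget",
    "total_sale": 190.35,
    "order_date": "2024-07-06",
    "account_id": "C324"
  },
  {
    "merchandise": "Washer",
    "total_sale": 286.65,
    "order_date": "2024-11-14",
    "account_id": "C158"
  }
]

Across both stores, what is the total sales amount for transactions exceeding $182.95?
1760.97

Schema mapping: "sale_amount" (store_east) = "total_sale" (store_central) = sale amount

Sum of sales > $182.95 in store_east: 552.77
Sum of sales > $182.95 in store_central: 1208.2

Total: 552.77 + 1208.2 = 1760.97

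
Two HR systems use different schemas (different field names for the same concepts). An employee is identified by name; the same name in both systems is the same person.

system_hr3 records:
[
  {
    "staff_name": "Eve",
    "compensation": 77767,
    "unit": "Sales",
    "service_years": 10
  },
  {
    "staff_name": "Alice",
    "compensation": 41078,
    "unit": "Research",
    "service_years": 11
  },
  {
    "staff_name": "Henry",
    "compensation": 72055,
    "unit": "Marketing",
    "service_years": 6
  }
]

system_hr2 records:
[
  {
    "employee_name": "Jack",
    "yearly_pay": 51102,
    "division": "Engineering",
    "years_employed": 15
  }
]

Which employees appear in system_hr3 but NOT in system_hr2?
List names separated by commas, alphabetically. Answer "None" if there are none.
Alice, Eve, Henry

Schema mapping: "staff_name" (system_hr3) = "employee_name" (system_hr2) = employee name

Names in system_hr3: ['Alice', 'Eve', 'Henry']
Names in system_hr2: ['Jack']

In system_hr3 but not system_hr2: ['Alice', 'Eve', 'Henry']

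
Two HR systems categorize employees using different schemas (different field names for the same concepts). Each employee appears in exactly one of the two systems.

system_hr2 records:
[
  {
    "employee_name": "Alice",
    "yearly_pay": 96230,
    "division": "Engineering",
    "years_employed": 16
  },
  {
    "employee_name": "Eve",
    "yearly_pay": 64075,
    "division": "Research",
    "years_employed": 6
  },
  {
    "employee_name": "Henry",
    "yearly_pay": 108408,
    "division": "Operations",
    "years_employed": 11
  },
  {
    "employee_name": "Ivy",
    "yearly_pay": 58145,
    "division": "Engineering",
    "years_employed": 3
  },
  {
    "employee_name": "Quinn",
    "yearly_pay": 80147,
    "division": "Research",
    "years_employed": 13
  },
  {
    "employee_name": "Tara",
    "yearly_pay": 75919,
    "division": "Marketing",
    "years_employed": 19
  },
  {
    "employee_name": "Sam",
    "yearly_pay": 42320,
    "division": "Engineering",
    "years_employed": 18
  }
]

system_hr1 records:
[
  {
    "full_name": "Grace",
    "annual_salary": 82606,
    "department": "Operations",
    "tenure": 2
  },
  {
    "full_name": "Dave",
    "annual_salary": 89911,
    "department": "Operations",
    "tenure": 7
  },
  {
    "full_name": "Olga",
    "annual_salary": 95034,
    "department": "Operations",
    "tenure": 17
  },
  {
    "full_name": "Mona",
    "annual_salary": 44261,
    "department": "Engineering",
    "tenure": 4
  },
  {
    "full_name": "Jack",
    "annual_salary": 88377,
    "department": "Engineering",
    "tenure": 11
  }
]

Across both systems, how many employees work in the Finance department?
0

Schema mapping: "division" (system_hr2) = "department" (system_hr1) = department

Finance employees in system_hr2: 0
Finance employees in system_hr1: 0

Total in Finance: 0 + 0 = 0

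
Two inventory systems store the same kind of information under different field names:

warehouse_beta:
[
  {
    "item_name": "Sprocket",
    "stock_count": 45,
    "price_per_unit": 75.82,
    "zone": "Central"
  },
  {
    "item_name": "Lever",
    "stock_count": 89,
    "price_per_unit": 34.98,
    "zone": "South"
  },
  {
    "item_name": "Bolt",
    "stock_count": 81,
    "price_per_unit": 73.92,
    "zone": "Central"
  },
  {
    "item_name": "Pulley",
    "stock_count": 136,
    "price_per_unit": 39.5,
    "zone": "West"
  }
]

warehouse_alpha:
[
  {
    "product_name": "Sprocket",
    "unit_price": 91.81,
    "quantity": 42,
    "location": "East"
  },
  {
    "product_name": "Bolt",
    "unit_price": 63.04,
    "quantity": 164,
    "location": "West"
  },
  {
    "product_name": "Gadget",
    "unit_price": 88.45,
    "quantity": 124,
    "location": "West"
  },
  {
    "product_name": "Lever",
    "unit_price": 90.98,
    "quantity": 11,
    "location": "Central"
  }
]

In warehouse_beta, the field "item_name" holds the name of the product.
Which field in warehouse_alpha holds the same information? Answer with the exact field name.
product_name

In warehouse_beta, "item_name" holds the name of the product.
The fields in warehouse_alpha are: "product_name", "unit_price", "quantity", "location".
"product_name" is the match: the name refers to the same concept and its values are product-name strings (e.g. 'Bolt', 'Gadget').
The other fields ("unit_price", "quantity", "location") hold different kinds of data.

So "item_name" in warehouse_beta corresponds to "product_name" in warehouse_alpha.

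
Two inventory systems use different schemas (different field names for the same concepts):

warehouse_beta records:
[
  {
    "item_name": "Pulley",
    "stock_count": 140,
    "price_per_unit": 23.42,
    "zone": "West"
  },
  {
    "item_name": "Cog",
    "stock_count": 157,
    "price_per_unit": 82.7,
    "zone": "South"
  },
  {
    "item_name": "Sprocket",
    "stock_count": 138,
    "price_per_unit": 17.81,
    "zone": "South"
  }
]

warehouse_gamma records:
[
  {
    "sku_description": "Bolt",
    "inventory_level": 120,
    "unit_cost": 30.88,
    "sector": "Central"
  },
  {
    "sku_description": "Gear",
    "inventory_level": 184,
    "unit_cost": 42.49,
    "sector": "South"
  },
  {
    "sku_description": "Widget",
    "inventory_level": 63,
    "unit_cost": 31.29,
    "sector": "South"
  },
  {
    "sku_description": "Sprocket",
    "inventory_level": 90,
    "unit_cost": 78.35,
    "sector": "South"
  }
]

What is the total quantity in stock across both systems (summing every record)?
892

To reconcile these schemas, identify the field holding the quantity in stock in each system:
1. In warehouse_beta it is "stock_count"
2. In warehouse_gamma it is "inventory_level"

From warehouse_beta: 140 + 157 + 138 = 435
From warehouse_gamma: 120 + 184 + 63 + 90 = 457

Total: 435 + 457 = 892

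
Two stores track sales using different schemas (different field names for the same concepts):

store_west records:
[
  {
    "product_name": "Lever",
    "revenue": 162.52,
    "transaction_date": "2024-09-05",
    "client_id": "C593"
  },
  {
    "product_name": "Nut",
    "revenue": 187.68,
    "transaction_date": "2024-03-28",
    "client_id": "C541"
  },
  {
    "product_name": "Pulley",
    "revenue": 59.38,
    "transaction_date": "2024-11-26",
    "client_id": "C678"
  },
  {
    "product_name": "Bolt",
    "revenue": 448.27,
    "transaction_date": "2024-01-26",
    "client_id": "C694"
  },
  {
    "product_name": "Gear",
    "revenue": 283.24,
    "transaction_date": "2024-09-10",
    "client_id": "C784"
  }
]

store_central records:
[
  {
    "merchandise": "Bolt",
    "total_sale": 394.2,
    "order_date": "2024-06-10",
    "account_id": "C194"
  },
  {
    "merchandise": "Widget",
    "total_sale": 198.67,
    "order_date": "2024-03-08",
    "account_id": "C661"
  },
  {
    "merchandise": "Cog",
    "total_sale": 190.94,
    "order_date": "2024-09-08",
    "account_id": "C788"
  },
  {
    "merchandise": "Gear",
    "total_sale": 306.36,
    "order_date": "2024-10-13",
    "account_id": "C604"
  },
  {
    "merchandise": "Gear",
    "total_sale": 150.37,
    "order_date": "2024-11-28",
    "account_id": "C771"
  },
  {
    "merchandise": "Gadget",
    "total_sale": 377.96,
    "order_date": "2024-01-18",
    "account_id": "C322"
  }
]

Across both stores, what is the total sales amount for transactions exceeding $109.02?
2700.21

Schema mapping: "revenue" (store_west) = "total_sale" (store_central) = sale amount

Sum of sales > $109.02 in store_west: 1081.71
Sum of sales > $109.02 in store_central: 1618.5

Total: 1081.71 + 1618.5 = 2700.21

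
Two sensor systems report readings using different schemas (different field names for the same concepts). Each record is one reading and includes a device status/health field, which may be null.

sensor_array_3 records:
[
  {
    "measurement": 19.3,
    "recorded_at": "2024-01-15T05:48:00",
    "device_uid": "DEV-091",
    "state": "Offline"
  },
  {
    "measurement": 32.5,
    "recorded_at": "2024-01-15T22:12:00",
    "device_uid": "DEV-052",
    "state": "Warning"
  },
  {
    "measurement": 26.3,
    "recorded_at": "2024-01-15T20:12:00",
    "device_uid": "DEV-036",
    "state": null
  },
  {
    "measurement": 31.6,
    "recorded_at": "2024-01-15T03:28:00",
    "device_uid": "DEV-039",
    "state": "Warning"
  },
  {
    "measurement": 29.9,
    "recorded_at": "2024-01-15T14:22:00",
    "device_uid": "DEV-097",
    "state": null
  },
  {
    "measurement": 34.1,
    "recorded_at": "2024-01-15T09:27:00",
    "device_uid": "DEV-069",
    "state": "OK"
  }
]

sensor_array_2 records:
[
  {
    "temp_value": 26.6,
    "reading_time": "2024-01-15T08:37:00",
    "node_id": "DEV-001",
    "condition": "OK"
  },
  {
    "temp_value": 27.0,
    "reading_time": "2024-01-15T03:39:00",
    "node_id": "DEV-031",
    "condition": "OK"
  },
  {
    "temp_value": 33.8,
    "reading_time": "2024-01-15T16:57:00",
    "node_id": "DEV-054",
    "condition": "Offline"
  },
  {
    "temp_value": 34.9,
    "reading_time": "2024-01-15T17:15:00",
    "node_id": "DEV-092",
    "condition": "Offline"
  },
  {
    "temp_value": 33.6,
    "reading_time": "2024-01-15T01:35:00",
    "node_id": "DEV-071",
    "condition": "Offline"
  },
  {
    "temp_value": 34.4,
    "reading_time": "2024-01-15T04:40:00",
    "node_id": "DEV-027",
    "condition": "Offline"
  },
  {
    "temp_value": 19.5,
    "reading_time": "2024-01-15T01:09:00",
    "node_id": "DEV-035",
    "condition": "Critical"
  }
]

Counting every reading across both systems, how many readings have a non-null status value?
11

Schema mapping: "state" (sensor_array_3) = "condition" (sensor_array_2) = status

Non-null in sensor_array_3: 4
Non-null in sensor_array_2: 7

Total non-null: 4 + 7 = 11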